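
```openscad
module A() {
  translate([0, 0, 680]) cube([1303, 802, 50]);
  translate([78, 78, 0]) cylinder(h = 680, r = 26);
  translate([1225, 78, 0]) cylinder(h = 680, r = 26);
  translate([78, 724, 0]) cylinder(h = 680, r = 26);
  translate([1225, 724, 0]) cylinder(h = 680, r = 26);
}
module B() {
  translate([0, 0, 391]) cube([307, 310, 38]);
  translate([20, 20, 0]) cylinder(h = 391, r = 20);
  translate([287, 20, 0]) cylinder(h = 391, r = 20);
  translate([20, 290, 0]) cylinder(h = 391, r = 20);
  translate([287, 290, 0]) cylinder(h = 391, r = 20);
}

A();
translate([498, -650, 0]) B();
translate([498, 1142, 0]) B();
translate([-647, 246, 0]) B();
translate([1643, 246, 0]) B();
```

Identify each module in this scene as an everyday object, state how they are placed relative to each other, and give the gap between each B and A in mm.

Each stool's nearest face is 340 mm from the table's bounding box.

A is a table. B is a stool. Four stools sit around the table at the −y, +y, −x, +x sides. The gap between each stool and the table is 340 mm.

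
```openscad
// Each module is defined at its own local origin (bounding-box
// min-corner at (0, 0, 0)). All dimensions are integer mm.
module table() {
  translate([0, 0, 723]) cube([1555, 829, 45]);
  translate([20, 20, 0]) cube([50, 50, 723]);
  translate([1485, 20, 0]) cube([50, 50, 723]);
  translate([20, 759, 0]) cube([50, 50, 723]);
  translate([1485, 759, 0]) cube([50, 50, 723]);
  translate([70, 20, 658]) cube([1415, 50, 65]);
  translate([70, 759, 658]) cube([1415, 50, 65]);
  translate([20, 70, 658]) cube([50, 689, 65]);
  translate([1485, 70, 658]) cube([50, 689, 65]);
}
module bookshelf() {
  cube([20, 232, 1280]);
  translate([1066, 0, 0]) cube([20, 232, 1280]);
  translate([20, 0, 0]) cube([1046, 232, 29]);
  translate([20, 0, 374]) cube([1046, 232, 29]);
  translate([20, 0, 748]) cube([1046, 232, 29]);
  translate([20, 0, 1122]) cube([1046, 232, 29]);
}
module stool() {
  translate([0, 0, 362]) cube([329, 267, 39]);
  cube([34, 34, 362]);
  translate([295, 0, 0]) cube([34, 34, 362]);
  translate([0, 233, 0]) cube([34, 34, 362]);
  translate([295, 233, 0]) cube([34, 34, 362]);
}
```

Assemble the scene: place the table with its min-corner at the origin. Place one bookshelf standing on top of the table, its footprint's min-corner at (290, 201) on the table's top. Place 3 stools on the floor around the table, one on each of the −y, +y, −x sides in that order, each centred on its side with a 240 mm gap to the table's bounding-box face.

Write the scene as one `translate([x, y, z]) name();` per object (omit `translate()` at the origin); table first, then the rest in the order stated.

table();
translate([290, 201, 768]) bookshelf();
translate([613, -507, 0]) stool();
translate([613, 1069, 0]) stool();
translate([-569, 281, 0]) stool();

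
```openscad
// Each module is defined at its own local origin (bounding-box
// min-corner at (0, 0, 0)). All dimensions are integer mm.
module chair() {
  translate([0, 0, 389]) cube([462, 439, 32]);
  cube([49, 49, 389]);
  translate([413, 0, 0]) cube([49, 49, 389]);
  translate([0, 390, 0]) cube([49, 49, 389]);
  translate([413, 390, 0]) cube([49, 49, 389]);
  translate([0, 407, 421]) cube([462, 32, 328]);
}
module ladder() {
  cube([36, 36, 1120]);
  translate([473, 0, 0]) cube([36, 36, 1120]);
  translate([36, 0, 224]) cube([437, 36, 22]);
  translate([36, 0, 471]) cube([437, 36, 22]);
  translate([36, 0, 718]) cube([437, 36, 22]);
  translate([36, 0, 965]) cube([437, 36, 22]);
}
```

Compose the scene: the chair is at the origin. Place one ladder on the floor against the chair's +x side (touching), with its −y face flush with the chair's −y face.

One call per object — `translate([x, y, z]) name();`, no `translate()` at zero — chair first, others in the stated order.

chair();
translate([462, 0, 0]) ladder();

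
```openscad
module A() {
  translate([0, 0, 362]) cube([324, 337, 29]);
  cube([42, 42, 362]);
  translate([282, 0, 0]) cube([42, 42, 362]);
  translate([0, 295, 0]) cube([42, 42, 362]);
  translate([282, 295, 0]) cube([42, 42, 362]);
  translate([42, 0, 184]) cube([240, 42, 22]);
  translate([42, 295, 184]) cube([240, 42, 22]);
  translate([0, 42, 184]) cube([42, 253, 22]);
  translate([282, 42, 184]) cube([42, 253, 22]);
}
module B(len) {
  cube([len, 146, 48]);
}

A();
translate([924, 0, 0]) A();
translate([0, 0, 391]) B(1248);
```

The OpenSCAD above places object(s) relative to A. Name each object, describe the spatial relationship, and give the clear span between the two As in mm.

Second stool starts at x = 924; first ends at x = 324; clear span = 924 − 324 = 600 mm.

A is a stool. B is a beam. A beam spans the tops of two stools. The clear span between the two stools is 600 mm.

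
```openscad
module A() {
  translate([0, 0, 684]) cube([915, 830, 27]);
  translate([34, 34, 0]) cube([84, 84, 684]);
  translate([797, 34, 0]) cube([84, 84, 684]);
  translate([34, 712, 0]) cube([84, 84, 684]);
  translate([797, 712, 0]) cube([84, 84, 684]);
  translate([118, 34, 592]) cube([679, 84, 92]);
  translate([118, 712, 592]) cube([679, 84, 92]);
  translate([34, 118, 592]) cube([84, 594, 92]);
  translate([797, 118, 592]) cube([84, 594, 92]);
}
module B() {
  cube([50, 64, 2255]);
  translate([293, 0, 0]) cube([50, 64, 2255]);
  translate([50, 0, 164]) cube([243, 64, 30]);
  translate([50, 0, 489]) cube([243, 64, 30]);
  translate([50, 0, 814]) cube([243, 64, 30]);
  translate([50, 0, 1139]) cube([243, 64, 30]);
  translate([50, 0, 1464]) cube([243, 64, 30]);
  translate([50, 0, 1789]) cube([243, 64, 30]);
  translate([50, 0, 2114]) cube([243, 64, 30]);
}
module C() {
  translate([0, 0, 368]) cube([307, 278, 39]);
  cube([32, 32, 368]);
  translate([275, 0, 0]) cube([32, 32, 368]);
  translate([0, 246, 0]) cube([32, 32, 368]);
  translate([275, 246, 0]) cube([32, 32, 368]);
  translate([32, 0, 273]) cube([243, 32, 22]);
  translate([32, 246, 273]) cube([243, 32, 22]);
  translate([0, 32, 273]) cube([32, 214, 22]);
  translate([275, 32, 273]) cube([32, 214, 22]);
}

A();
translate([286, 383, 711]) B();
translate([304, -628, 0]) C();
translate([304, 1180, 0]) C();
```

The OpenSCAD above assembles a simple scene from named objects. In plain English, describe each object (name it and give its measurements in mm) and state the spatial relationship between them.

A is a table: top 915 mm (x) × 830 mm (y), 27 mm thick, upper face at z = 711 mm, on four 84×84 mm square legs, each inset 34 mm from the nearest pair of top edges, running from z = 0 to the bottom of the top. Four apron rails, 84 mm thick and 92 mm tall, run between adjacent legs with their top edges flush with the underside of the top and their outer faces flush with the legs' outer faces.

B is a wooden ladder with two side rails of 50×64 mm section and 2255 mm height, set 343 mm apart overall. Between them run 7 rectangular rungs (64 mm deep, 30 mm thick), front faces flush with the rails' −y face. The bottom of the first rung is 164 mm above the floor and each subsequent rung is 325 mm higher than the one below.

C is a simple wooden stool: a rectangular seat 307 mm (x) by 278 mm (y), 39 mm thick, top face at z = 407 mm, on four square legs, each 32×32 mm in cross-section. The legs rest on z = 0, each flush with a corner of the seat. Four stretchers, 32 mm wide and 22 mm tall, connect adjacent legs with their undersides at z = 273 mm, each running between the inner faces of the legs it joins and aligned with the legs' outer faces on the other axis.

The ladder is on top of the table, centred. Two stools sit around the table at the −y, +y sides.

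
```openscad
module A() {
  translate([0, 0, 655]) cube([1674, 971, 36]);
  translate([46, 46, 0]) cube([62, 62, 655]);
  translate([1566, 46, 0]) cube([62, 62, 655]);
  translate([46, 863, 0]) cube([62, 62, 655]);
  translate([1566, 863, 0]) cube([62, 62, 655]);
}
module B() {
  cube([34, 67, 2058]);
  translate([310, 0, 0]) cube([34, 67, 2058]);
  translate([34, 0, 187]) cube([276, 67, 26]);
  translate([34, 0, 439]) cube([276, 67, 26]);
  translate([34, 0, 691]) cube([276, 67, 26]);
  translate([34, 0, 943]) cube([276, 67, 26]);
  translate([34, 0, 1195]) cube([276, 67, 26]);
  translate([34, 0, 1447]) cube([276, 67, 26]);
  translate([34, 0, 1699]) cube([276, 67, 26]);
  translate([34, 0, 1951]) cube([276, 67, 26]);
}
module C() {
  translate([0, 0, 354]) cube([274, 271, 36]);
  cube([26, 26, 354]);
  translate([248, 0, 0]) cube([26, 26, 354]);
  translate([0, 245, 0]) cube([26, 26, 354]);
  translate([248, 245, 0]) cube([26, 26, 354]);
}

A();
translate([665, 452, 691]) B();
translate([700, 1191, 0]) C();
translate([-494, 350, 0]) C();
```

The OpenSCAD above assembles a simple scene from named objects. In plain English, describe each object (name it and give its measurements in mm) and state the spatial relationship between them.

A is a table with a 1674×971 mm rectangular top, 36 mm thick, top surface at z = 691 mm, supported by four 62×62 mm square legs, each inset 46 mm from the nearest pair of top edges, running from the floor.

B is a wooden ladder with two side rails of 34×67 mm section and 2058 mm height, set 344 mm apart overall. Between them run 8 rectangular rungs (67 mm deep, 26 mm thick), front faces flush with the rails' −y face. The bottom of the first rung is 187 mm above the floor and each subsequent rung is 252 mm higher than the one below.

C is a four-legged stool. The seat is 274×271 mm, 36 mm thick, top at z = 390 mm. It stands on four square legs, each 26×26 mm in cross-section, from z = 0 to the seat underside, each flush with a corner of the seat.

The ladder is on top of the table, centred. Two stools sit around the table at the +y, −x sides.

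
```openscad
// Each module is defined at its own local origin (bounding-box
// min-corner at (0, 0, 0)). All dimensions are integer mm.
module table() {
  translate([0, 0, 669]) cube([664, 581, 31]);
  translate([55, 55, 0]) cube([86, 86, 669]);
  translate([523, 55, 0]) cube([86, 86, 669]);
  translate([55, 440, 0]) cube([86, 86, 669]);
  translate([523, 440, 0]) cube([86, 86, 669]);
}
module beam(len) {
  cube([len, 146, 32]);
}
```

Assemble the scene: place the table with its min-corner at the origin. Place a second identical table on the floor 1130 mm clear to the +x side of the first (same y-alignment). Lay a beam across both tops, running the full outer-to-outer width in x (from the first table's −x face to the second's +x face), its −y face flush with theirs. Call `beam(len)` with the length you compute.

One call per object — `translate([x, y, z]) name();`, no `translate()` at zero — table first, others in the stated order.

table();
translate([1794, 0, 0]) table();
translate([0, 0, 700]) beam(2458);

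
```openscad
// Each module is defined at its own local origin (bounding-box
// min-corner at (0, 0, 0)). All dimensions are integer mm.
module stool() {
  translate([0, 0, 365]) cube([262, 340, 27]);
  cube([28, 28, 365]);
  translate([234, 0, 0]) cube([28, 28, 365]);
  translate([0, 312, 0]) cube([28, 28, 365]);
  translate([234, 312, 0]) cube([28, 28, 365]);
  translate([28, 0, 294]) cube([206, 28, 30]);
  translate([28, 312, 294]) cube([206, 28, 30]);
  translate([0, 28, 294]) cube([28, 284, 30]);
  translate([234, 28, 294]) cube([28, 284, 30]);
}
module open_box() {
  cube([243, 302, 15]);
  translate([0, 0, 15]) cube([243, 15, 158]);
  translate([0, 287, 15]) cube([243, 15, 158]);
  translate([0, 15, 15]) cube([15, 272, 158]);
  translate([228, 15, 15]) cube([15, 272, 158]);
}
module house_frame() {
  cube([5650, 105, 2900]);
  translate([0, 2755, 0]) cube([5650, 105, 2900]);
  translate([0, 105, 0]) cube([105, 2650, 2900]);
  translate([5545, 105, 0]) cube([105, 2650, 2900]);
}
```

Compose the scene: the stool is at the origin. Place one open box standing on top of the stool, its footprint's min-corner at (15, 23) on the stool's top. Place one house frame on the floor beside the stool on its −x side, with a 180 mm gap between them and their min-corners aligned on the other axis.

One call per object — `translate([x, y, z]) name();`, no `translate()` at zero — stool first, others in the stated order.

stool();
translate([15, 23, 392]) open_box();
translate([-5830, 0, 0]) house_frame();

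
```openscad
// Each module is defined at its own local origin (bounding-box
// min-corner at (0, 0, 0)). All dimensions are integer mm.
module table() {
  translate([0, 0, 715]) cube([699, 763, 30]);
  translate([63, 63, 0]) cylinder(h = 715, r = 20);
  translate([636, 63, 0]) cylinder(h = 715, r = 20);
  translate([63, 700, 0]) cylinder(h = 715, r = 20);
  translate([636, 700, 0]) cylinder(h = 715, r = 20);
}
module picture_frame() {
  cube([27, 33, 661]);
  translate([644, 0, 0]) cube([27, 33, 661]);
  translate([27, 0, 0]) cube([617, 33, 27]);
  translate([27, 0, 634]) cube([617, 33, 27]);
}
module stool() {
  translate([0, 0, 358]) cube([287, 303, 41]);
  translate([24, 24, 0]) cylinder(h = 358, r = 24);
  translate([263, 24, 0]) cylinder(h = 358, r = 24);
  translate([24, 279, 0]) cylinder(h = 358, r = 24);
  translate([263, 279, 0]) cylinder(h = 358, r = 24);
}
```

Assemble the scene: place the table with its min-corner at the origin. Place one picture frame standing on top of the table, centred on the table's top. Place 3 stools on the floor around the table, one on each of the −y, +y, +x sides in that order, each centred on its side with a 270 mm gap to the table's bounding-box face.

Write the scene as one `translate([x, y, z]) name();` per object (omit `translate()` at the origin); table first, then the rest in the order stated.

table();
translate([14, 365, 745]) picture_frame();
translate([206, -573, 0]) stool();
translate([206, 1033, 0]) stool();
translate([969, 230, 0]) stool();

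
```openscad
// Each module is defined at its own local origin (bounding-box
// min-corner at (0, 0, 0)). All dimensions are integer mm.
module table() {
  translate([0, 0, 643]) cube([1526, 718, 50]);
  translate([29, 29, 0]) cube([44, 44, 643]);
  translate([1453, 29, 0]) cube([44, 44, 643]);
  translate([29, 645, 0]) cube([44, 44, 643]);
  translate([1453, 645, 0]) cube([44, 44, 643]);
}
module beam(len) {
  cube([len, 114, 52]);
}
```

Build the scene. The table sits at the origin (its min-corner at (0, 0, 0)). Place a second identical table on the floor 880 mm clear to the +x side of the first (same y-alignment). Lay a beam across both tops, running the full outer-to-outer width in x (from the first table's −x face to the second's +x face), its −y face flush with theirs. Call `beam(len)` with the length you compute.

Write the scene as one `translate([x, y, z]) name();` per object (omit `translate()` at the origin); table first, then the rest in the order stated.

table();
translate([2406, 0, 0]) table();
translate([0, 0, 693]) beam(3932);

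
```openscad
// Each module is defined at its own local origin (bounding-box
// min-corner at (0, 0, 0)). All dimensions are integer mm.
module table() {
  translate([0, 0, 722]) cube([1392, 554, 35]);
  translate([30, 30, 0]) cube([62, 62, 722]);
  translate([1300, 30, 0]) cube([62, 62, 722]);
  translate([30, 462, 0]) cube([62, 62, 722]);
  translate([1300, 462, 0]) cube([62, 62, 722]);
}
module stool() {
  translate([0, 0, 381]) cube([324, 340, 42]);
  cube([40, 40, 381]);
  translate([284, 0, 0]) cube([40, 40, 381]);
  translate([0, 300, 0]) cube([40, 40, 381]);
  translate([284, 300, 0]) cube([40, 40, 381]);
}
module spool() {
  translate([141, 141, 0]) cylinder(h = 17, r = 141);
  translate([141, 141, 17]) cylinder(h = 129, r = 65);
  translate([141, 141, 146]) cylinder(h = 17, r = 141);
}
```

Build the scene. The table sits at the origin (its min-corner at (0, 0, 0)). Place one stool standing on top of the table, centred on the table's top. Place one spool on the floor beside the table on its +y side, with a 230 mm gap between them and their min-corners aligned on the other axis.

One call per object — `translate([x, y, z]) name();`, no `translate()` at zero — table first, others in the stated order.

table();
translate([534, 107, 757]) stool();
translate([0, 784, 0]) spool();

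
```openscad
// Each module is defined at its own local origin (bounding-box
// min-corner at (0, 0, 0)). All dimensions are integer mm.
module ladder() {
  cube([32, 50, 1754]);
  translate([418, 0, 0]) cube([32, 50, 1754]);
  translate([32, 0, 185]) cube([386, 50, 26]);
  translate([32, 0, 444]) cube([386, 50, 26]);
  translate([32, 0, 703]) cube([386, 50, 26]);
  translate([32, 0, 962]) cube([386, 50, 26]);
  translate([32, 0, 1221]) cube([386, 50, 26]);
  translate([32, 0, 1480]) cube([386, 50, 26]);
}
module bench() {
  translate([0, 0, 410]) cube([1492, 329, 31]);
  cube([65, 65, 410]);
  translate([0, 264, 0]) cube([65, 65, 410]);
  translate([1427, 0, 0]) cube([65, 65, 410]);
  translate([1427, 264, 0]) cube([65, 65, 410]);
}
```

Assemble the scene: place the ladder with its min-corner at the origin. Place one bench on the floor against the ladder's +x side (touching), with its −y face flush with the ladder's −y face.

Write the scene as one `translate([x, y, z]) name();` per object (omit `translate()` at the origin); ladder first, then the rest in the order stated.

ladder();
translate([450, 0, 0]) bench();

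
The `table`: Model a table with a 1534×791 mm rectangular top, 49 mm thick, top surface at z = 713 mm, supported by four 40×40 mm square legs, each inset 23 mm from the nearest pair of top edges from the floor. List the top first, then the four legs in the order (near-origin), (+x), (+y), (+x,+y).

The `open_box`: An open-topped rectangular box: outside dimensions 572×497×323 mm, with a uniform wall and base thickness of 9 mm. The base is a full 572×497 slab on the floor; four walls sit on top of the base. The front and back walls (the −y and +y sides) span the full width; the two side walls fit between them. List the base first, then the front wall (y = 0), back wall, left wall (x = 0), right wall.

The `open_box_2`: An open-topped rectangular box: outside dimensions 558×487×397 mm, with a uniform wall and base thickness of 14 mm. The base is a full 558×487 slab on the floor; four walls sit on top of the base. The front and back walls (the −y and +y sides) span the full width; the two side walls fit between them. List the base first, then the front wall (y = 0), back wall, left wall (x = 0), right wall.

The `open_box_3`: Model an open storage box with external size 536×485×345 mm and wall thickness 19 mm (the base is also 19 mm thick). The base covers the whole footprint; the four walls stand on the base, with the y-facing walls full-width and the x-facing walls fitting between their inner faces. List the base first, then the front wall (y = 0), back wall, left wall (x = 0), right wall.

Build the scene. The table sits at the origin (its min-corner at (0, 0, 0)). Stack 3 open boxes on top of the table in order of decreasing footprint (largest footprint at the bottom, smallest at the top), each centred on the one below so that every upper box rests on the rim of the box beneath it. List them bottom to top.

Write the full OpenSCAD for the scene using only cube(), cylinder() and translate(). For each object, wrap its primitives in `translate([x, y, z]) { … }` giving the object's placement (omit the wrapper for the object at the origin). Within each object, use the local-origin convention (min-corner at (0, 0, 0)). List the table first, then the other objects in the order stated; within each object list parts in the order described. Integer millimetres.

translate([0, 0, 664]) cube([1534, 791, 49]);
translate([23, 23, 0]) cube([40, 40, 664]);
translate([1471, 23, 0]) cube([40, 40, 664]);
translate([23, 728, 0]) cube([40, 40, 664]);
translate([1471, 728, 0]) cube([40, 40, 664]);
translate([481, 147, 713]) {
  cube([572, 497, 9]);
  translate([0, 0, 9]) cube([572, 9, 314]);
  translate([0, 488, 9]) cube([572, 9, 314]);
  translate([0, 9, 9]) cube([9, 479, 314]);
  translate([563, 9, 9]) cube([9, 479, 314]);
}
translate([488, 152, 1036]) {
  cube([558, 487, 14]);
  translate([0, 0, 14]) cube([558, 14, 383]);
  translate([0, 473, 14]) cube([558, 14, 383]);
  translate([0, 14, 14]) cube([14, 459, 383]);
  translate([544, 14, 14]) cube([14, 459, 383]);
}
translate([499, 153, 1433]) {
  cube([536, 485, 19]);
  translate([0, 0, 19]) cube([536, 19, 326]);
  translate([0, 466, 19]) cube([536, 19, 326]);
  translate([0, 19, 19]) cube([19, 447, 326]);
  translate([517, 19, 19]) cube([19, 447, 326]);
}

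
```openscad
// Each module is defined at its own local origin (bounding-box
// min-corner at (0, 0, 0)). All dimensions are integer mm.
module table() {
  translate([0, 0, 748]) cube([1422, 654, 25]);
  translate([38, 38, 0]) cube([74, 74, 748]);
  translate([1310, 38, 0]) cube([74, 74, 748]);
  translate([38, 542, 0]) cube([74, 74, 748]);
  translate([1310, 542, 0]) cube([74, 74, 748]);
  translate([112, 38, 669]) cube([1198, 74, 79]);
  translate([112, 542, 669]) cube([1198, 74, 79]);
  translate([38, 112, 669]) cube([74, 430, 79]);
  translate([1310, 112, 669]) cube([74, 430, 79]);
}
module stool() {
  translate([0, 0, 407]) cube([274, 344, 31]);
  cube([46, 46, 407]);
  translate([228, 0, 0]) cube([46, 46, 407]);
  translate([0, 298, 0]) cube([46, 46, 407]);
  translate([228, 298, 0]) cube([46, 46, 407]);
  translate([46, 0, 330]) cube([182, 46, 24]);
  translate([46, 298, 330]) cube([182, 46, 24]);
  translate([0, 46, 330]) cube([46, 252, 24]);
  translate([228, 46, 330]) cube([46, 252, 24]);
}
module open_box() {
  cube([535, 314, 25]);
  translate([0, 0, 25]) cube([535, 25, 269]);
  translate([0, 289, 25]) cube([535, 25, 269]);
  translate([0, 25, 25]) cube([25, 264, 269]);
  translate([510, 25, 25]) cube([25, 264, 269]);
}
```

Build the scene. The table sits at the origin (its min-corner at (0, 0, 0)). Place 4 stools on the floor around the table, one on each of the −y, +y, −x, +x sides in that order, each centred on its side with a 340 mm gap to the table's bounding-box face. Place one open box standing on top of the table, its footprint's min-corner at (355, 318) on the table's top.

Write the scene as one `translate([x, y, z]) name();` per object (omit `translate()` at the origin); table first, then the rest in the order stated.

table();
translate([574, -684, 0]) stool();
translate([574, 994, 0]) stool();
translate([-614, 155, 0]) stool();
translate([1762, 155, 0]) stool();
translate([355, 318, 773]) open_box();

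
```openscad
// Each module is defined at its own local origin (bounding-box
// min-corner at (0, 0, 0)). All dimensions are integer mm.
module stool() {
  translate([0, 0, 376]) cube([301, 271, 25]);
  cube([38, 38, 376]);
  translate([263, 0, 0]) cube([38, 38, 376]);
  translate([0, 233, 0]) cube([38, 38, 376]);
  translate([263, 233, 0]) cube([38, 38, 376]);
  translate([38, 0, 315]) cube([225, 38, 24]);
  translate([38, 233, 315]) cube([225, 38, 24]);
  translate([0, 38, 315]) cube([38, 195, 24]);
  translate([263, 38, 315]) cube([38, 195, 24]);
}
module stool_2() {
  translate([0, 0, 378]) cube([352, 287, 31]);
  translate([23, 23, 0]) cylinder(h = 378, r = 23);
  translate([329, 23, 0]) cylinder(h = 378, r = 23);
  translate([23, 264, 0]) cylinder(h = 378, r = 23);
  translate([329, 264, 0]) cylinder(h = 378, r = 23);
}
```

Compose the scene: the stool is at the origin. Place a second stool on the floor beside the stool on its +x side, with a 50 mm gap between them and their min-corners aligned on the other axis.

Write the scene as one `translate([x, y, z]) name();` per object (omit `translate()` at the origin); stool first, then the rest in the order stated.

stool();
translate([351, 0, 0]) stool_2();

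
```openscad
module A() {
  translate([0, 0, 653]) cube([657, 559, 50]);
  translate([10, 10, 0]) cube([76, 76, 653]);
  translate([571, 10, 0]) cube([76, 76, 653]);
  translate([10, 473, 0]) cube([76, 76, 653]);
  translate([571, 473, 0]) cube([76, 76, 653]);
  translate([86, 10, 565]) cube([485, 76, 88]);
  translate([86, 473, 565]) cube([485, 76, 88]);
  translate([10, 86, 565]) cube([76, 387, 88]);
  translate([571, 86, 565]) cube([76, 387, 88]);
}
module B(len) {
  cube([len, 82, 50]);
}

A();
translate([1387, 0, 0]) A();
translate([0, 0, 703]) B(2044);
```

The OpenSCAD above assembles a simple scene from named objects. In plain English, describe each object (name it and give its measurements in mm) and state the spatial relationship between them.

A is a table with a 657×559 mm rectangular top, 50 mm thick, top surface at z = 703 mm, supported by four 76×76 mm square legs, each inset 10 mm from the nearest pair of top edges, running from the floor. Four apron rails, 76 mm thick and 88 mm tall, run between adjacent legs with their top edges flush with the underside of the top and their outer faces flush with the legs' outer faces.

B is a rectangular beam 2044 mm long (x), 82 mm deep (y), 50 mm thick (z).

The beam spans the tops of two tables placed 730 mm apart, resting at z = 703 mm.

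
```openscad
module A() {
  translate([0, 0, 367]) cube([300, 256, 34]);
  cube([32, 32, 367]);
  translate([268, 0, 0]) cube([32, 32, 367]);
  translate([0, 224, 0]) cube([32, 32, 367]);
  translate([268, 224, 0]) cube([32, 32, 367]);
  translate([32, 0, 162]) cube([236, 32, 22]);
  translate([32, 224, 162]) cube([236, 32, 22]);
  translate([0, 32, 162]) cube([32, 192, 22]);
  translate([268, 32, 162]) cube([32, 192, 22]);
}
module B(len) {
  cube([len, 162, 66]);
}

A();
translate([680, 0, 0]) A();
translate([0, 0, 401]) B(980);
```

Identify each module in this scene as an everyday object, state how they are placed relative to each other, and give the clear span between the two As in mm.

Second stool starts at x = 680; first ends at x = 300; clear span = 680 − 300 = 380 mm.

A is a stool. B is a beam. A beam spans the tops of two stools. The clear span between the two stools is 380 mm.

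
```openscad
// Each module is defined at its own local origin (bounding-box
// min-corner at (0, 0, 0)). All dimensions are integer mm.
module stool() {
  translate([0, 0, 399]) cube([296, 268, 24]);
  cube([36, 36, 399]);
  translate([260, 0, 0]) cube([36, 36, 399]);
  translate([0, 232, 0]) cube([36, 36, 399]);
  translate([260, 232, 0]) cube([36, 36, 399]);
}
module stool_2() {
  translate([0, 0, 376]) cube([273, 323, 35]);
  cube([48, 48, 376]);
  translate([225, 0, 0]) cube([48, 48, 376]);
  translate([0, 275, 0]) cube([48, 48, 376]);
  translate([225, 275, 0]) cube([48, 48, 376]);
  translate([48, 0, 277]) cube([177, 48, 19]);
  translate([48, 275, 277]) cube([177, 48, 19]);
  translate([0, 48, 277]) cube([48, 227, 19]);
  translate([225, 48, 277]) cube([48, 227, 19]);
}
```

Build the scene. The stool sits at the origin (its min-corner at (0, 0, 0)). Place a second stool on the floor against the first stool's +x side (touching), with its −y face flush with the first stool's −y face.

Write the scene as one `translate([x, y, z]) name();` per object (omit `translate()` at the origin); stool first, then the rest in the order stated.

stool();
translate([296, 0, 0]) stool_2();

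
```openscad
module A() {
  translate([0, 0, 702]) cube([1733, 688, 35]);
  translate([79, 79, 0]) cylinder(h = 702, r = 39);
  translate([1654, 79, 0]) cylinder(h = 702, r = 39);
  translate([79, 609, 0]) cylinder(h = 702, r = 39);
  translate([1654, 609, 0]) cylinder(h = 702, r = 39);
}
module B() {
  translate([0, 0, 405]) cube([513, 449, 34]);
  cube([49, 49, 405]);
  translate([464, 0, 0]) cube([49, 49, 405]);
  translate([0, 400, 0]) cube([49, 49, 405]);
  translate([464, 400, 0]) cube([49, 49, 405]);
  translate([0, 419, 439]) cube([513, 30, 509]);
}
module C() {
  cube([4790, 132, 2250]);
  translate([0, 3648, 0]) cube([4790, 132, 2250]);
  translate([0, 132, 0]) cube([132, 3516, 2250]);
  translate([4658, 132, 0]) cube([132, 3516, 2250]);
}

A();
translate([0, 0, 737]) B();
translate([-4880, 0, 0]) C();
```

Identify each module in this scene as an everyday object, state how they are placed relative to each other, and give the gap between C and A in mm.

The house frame's nearest face is 90 mm from the table's −x face.

A is a table. B is a chair. C is a house frame. The chair is on top of the table. The house frame is on the floor beside the table on its −x side. The gap between the house frame and the table is 90 mm.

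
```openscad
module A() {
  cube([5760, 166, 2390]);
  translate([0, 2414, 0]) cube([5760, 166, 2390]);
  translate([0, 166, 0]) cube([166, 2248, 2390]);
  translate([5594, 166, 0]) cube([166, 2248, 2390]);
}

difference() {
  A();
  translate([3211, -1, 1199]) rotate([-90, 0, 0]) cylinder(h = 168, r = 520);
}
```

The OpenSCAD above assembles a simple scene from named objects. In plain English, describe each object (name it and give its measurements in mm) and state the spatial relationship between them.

A is a box-shaped house frame (walls only): outside footprint 5760×2580 mm, wall height 2390 mm, wall thickness 166 mm. The two y-facing walls run the full x-width; the two x-facing walls fit between the inner faces of the y-facing walls.

The house frame has a circular hole of radius 520 mm through its front wall, centred at (x = 3211, z = 1199).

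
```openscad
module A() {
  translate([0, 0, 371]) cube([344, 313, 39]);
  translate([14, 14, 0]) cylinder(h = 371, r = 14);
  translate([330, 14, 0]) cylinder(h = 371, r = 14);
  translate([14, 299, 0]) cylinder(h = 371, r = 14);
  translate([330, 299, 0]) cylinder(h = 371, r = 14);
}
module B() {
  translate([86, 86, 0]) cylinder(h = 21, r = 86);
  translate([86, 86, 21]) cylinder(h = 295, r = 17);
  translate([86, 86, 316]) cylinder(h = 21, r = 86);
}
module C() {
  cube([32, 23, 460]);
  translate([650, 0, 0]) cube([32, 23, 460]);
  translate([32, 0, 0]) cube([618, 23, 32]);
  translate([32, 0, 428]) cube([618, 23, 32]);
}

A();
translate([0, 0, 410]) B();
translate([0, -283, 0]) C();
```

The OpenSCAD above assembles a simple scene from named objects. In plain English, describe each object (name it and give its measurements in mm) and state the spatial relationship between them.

A is a four-legged stool. The seat is a 344×313×39 mm slab whose top surface is at z = 410 mm; four round legs, each 28 mm in diameter, run from the floor (z = 0) to the underside of the seat, each leg's axis is inset half a diameter from the nearest pair of seat edges (so the leg's bounding box is flush with the corner).

B is a spool: two coaxial disc flanges of radius 86 mm and thickness 21 mm, joined by a core cylinder of radius 17 mm and height 295 mm. The lower flange rests on z = 0 and the three cylinders share a vertical axis.

C is a picture frame with a 618×396 mm rectangular opening (x by z) and a uniform 32 mm border on every side. Frame depth is 23 mm along y. It is built from two vertical stiles running the full outside height and two horizontal rails spanning the gap between the stiles.

The spool is on top of the stool. The picture frame is on the floor beside the stool on its −y side.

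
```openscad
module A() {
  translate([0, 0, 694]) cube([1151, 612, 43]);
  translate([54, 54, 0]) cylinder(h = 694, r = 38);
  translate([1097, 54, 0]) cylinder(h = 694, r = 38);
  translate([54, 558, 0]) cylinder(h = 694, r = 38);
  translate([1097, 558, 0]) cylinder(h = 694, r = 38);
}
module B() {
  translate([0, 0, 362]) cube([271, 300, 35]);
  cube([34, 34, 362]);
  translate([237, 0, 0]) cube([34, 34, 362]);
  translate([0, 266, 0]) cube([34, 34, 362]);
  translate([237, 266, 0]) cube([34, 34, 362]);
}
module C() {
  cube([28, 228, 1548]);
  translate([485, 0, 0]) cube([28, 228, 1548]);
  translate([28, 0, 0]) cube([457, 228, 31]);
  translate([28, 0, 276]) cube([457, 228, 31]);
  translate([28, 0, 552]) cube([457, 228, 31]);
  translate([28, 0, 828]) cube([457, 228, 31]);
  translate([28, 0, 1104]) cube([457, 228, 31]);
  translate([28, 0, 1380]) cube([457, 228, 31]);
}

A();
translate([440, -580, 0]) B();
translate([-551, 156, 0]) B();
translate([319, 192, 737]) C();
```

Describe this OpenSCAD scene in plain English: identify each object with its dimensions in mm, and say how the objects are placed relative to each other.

A is a rectangular dining table. The top is 1151×612×43 mm with its upper surface at z = 737 mm. It stands on four round legs of 76 mm diameter, each leg's bounding box inset 16 mm from the nearest pair of top edges, running from the floor to the underside of the top.

B is a four-legged stool. The seat is a 271×300×35 mm slab whose top surface is at z = 397 mm; four square legs, each 34×34 mm in cross-section, run from the floor (z = 0) to the underside of the seat, each flush with a corner of the seat.

C is a bookshelf 513 mm wide overall, 228 mm deep and 1548 mm tall. The two sides are 28 mm thick vertical panels. 6 horizontal shelves of 31 mm thickness span between the inner faces of the sides; the lowest shelf sits on the floor and shelves are stacked with a clear vertical gap of 245 mm between each pair.

Two stools sit around the table at the −y, −x sides. The bookshelf is on top of the table, centred.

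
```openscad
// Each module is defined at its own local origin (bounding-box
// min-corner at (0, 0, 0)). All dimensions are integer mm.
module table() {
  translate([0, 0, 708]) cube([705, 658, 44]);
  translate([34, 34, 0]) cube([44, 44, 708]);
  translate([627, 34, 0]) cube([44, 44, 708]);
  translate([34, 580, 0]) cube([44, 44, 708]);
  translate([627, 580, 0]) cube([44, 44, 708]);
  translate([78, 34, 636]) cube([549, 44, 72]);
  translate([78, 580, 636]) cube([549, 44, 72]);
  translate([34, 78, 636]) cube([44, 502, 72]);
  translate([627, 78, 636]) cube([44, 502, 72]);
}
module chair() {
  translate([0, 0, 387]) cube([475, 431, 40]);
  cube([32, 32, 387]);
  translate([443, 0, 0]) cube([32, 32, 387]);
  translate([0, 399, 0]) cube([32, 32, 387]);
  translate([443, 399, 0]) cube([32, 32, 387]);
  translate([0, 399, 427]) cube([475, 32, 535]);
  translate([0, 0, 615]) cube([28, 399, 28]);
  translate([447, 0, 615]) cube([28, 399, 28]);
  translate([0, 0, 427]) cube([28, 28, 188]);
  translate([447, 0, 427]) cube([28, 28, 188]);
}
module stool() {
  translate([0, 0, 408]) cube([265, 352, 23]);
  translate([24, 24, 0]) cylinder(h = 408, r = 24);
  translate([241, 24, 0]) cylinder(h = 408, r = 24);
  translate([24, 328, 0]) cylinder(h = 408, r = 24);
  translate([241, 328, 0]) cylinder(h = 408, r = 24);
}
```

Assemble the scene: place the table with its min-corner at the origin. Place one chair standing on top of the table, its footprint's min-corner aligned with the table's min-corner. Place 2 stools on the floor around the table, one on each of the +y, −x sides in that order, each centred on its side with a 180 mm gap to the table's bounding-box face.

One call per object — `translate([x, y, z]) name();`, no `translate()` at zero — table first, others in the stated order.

table();
translate([0, 0, 752]) chair();
translate([220, 838, 0]) stool();
translate([-445, 153, 0]) stool();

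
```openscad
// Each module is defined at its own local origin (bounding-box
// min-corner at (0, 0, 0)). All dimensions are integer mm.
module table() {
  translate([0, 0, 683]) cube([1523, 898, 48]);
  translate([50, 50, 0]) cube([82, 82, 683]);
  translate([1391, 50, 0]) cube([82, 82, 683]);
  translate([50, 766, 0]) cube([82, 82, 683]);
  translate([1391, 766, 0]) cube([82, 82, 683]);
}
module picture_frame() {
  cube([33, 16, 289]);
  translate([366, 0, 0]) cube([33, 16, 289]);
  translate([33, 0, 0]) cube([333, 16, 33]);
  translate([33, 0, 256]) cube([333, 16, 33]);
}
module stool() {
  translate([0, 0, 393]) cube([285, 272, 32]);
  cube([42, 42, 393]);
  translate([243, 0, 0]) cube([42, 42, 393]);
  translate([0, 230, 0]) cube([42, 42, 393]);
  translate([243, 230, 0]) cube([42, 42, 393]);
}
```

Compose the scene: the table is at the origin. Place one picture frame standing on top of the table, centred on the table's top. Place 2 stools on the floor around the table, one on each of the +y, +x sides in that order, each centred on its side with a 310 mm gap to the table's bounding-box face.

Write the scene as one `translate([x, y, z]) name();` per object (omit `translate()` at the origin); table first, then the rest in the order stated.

table();
translate([562, 441, 731]) picture_frame();
translate([619, 1208, 0]) stool();
translate([1833, 313, 0]) stool();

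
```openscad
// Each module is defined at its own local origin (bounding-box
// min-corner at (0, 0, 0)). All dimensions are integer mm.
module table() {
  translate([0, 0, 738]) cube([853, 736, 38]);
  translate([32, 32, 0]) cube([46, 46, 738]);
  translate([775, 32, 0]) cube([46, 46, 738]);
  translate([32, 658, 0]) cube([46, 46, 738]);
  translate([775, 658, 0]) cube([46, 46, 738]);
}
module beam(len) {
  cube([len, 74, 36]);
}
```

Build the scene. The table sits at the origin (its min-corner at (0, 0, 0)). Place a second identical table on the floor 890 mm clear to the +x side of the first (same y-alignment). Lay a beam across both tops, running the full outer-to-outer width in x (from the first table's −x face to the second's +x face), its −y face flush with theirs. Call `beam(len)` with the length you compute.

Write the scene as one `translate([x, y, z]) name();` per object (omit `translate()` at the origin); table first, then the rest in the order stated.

table();
translate([1743, 0, 0]) table();
translate([0, 0, 776]) beam(2596);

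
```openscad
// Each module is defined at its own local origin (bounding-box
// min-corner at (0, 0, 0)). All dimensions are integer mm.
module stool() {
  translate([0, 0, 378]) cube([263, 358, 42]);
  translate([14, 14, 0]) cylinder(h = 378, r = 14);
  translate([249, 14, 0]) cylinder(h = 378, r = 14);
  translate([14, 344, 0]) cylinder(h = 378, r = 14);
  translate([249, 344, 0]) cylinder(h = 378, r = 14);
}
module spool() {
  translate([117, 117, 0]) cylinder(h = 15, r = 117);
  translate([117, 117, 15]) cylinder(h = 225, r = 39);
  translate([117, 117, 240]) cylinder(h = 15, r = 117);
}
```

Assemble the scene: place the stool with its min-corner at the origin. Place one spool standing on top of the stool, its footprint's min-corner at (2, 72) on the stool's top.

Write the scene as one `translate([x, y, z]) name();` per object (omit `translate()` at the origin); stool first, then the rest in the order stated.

stool();
translate([2, 72, 420]) spool();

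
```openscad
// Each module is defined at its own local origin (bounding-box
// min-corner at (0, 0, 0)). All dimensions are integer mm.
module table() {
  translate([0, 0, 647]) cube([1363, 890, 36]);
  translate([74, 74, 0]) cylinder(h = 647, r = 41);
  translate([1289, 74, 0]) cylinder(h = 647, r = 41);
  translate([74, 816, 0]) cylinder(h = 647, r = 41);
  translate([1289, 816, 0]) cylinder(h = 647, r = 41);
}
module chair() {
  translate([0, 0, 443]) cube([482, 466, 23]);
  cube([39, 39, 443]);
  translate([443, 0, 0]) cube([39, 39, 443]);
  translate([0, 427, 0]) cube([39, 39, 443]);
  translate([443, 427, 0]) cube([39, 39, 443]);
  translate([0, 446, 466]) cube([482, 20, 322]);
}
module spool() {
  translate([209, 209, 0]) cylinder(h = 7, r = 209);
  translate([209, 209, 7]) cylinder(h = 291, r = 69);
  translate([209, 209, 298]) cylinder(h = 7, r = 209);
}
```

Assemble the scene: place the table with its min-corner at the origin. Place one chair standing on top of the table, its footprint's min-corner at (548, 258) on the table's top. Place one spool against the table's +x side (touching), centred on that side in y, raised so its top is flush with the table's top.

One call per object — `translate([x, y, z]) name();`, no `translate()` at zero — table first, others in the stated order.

table();
translate([548, 258, 683]) chair();
translate([1363, 236, 378]) spool();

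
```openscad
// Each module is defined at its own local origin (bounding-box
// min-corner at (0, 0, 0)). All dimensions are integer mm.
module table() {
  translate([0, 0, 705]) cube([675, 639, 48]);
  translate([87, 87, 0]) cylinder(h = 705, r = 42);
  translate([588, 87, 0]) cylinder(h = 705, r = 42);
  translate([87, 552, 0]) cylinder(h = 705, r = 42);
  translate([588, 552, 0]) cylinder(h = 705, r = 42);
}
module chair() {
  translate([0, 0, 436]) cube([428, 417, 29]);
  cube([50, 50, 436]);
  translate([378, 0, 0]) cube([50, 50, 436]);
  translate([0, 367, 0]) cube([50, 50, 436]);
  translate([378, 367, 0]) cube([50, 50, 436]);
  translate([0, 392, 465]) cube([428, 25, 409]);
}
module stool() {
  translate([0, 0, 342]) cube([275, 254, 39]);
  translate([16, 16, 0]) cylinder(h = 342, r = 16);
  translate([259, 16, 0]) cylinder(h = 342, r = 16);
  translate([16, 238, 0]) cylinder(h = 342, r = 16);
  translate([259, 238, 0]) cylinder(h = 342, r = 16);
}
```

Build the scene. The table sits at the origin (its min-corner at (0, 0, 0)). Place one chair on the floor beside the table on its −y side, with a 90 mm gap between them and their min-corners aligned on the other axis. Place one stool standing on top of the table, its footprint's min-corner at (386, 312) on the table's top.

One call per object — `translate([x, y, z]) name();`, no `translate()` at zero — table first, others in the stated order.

table();
translate([0, -507, 0]) chair();
translate([386, 312, 753]) stool();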